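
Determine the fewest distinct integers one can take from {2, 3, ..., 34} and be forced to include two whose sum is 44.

Group the elements by complementary pair {x, 44−x}: {10,34}, {11,33}, {12,32}, …, giving 12 two-element pairs; the single value 22 (it cannot pair with itself since the integers are distinct); and 8 integers whose partner 44−x falls outside [2,34].
Treating each of those 21 groups as a pigeonhole, one can pick one integer per group — 21 integers — with no two summing to 44.
The 22nd integer lands in an occupied pair, forcing a sum of 44.

22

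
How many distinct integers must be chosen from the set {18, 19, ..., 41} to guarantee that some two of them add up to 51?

A set avoiding the sum 51 can contain at most one of each pair {x, 51−x}, plus the 8 elements whose complement lies outside the range.
The integers 26, …, 41 (16 of them) are such a set: any two sum to at least 26+27 = 53 > 51.
Pigeonhole: any 17th integer completes one of the 8 pairs, so 17 choices force a sum of 51.

17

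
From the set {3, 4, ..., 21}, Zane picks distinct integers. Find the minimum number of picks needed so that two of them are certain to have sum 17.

14

Two chosen integers sum to 17 exactly when both halves of some pair {x, 17−x} with 3 ≤ x ≤ 17−x ≤ 14 are chosen — 6 such pairs.
The remaining 7 elements (those with no distinct partner in range) can never complete a 17-sum, so the worst case takes all of them and one from each pair: 7 + 6 = 13.
Pigeonhole: the 14th integer has to be the second member of some pair, so 13 + 1 = 14.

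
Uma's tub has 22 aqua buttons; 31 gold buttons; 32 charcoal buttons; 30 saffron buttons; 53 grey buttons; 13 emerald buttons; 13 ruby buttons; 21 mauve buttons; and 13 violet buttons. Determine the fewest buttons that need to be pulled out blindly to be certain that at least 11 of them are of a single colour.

The 9 colours are the holes; the buttons drawn are the pigeons.
To avoid 11 of any one colour, the worst case takes at most 10 of each colour.
That gives 10 + 10 + 10 + 10 + 10 + 10 + 10 + 10 + 10 = 90 buttons with no colour reaching 11.
The next button forces some colour to 11, so 90 + 1 = 91.

91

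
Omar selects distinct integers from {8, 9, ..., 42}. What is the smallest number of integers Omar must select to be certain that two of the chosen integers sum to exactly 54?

21

A set avoiding the sum 54 can contain at most one of each pair {x, 54−x}, plus the 5 elements whose complement lies outside the range or equal to its own complement.
The integers 8, …, 27 (20 of them) are such a set: any two sum to at least 8+9 = 17 and at most 26+27 = 53 < 54.
By the pigeonhole principle, any 21st integer completes one of the 15 pairs, so 21 choices force a sum of 54.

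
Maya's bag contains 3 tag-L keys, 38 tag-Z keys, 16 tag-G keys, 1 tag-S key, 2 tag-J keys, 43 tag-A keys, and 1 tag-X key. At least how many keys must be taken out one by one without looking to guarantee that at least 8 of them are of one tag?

29

Put each drawn key into a box by tag. The largest draw with every box below 8 takes min(count, 7) from each tag; tags with fewer than 7 contribute all they have.
Σ min(cᵢ, 7) = 3 + 7 + 7 + 1 + 2 + 7 + 1 = 28.
Draw number 28 + 1 = 29 must push one box to 8.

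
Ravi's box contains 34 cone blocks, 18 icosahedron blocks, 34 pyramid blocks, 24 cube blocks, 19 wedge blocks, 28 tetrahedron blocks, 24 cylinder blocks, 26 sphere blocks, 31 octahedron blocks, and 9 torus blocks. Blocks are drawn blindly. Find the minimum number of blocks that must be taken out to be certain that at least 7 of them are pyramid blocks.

In the worst case for collecting pyramid blocks, every non-pyramid block comes out first.
There are 34 + 18 + 24 + 19 + 28 + 24 + 26 + 31 + 9 = 213 non-pyramid blocks altogether.
After those, each further block must be pyramid, so 213 + 7 = 220 draws guarantee 7 pyramid blocks.

220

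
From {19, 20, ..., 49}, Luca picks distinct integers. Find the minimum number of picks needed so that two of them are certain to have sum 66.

Two chosen integers sum to 66 exactly when both halves of some pair {x, 66−x} with 19 ≤ x ≤ 66−x ≤ 47 are chosen — 14 such pairs.
The remaining 3 elements (those with no distinct partner in range) can never complete a 66-sum, so the worst case takes all of them and one from each pair: 3 + 14 = 17.
The 18th integer has to be the second member of some pair, so 17 + 1 = 18.

18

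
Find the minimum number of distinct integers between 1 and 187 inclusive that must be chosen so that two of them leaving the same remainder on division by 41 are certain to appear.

42

The 41 residue classes mod 41 are the pigeonholes.
With 41 integers one could put 1 in each residue class and have no class reach 2.
The 42nd integer pushes some class to 2, so 41·1 + 1 = 42.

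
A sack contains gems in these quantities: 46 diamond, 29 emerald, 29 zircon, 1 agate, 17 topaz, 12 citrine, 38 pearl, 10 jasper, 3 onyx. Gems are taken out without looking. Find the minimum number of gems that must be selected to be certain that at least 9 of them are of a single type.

The 9 types are the holes; the gems drawn are the pigeons.
To avoid 9 of any one type, the worst case takes at most 8 of each type, or every gem of a type that has fewer than 8.
That gives 8 + 8 + 8 + 1 + 8 + 8 + 8 + 8 + 3 = 60 gems with no type reaching 9.
The next gem forces some type to 9, so 60 + 1 = 61.

61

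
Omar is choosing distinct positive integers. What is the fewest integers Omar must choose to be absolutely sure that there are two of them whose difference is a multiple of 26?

Integers whose pairwise differences are multiples of 26 are exactly those sharing a remainder mod 26. By the pigeonhole principle, the 26 residue classes mod 26 are the pigeonholes.
With 26 integers one could put 1 in each residue class and have no class reach 2.
The 27th integer pushes some class to 2, so 26·1 + 1 = 27.

27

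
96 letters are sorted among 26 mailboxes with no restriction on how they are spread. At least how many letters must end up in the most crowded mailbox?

4

The 26 mailboxes are the holes and the 96 letters are the pigeons.
If every mailbox held at most 3 letters, the total would be at most 26 × 3 = 78, which is less than 96.
So some mailbox holds at least ⌈96/26⌉ = 4 letters.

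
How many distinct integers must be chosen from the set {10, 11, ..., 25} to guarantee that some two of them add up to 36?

Two chosen integers sum to 36 exactly when both halves of some pair {x, 36−x} with 11 ≤ x ≤ 36−x ≤ 25 are chosen — 7 such pairs.
The remaining 2 elements (those with no distinct partner in range) can never complete a 36-sum, so the worst case takes all of them and one from each pair: 2 + 7 = 9.
Pigeonhole: the 10th integer has to be the second member of some pair, so 9 + 1 = 10.

10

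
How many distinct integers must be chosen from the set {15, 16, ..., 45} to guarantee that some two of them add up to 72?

A set avoiding the sum 72 can contain at most one of each pair {x, 72−x}, plus the 13 elements whose complement lies outside the range or equal to its own complement.
The integers 15, …, 36 (22 of them) are such a set: any two sum to at least 15+16 = 31 and at most 35+36 = 71 < 72.
Pigeonhole: any 23rd integer completes one of the 9 pairs, so 23 choices force a sum of 72.

23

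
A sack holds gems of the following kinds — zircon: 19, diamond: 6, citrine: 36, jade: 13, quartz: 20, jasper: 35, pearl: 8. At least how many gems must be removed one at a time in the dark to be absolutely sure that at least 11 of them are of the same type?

The 7 types are the holes; the gems drawn are the pigeons.
To avoid 11 of any one type, the worst case takes at most 10 of each type, or every gem of a type that has fewer than 10.
That gives 10 + 6 + 10 + 10 + 10 + 10 + 8 = 64 gems with no type reaching 11.
The next gem forces some type to 11, so 64 + 1 = 65.

65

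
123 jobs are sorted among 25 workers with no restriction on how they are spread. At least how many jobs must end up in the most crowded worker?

5

By the pigeonhole principle, the 25 workers are the holes and the 123 jobs are the pigeons.
If every worker held at most 4 jobs, the total would be at most 25 × 4 = 100, which is less than 123.
So some worker holds at least ⌈123/25⌉ = 5 jobs.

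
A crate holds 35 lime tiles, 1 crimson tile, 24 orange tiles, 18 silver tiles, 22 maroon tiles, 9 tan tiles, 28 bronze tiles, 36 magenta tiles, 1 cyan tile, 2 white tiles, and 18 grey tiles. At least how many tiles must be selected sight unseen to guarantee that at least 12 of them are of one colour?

An adversary could hand out at most 11 tiles per colour (4 colours run out sooner): 11 + 1 + 11 + 11 + 11 + 9 + 11 + 11 + 1 + 2 + 11 = 90 tiles and still no colour has 12.
One more tile lands in a colour already at 11, so 91 draws are enough and 90 are not.

91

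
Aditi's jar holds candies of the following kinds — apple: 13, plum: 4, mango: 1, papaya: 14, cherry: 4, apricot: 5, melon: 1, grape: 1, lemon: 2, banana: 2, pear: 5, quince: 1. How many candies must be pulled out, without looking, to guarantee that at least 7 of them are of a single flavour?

39

The 12 flavours are the holes; the candies drawn are the pigeons.
To avoid 7 of any one flavour, the worst case takes at most 6 of each flavour, or every candy of a flavour that has fewer than 6.
That gives 6 + 4 + 1 + 6 + 4 + 5 + 1 + 1 + 2 + 2 + 5 + 1 = 38 candies with no flavour reaching 7.
The next candy forces some flavour to 7, so 38 + 1 = 39.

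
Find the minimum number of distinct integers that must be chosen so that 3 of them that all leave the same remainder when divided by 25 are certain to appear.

Pigeonhole: the 25 residue classes mod 25 are the pigeonholes.
With 50 integers one could put 2 in each residue class and have no class reach 3.
The 51st integer pushes some class to 3, so 25·2 + 1 = 51.

51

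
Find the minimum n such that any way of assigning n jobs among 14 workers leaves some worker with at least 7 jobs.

With 84 jobs one could put exactly 6 in each of the 14 workers, and no worker would reach 7.
One more job must land in a worker that already has 6, giving it 7.
So 14 × 6 + 1 = 85 jobs are required.

85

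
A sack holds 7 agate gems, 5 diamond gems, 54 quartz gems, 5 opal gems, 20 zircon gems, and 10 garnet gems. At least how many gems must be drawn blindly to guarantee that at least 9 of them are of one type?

42

An adversary could hand out at most 8 gems per type (agate, diamond, opal run out sooner): 7 + 5 + 8 + 5 + 8 + 8 = 41 gems and still no type has 9.
One more gem lands in a type already at 8, so 42 draws are enough and 41 are not.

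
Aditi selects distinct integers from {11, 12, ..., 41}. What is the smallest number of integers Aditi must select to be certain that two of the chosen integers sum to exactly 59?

20

Group the elements by complementary pair {x, 59−x}: {18,41}, {19,40}, {20,39}, …, giving 12 two-element pairs and 7 integers whose partner 59−x falls outside [11,41].
By pigeonhole, treating each of those 19 groups as a pigeonhole, one can pick one integer per group — 19 integers — with no two summing to 59.
The 20th integer lands in an occupied pair, forcing a sum of 59.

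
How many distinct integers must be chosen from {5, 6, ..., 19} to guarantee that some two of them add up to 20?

Group the elements by complementary pair {x, 20−x}: {5,15}, {6,14}, {7,13}, …, giving 5 two-element pairs, the single value 10 (it cannot pair with itself since the integers are distinct), and 4 integers whose partner 20−x falls outside [5,19].
Treating each of those 10 groups as a pigeonhole, one can pick one integer per group — 10 integers — with no two summing to 20.
The 11th integer lands in an occupied pair, forcing a sum of 20.

11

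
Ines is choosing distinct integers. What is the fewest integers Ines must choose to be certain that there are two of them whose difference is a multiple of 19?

Integers whose pairwise differences are multiples of 19 are exactly those sharing a remainder mod 19. By the pigeonhole principle, the 19 residue classes mod 19 are the pigeonholes.
With 19 integers one could put 1 in each residue class and have no class reach 2.
The 20th integer pushes some class to 2, so 19·1 + 1 = 20.

20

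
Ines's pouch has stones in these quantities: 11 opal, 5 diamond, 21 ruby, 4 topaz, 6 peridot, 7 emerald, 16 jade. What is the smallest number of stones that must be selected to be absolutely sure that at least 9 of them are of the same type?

47

By the pigeonhole principle, put each drawn stone into a box by type. The largest draw with every box below 9 takes min(count, 8) from each type; types with fewer than 8 contribute all they have.
Σ min(cᵢ, 8) = 8 + 5 + 8 + 4 + 6 + 7 + 8 = 46.
Draw number 46 + 1 = 47 must push one box to 9.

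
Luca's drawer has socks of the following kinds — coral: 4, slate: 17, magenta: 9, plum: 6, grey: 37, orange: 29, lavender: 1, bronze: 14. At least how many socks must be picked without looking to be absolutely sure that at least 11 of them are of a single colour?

61

An adversary could hand out at most 10 socks per colour (4 colours run out sooner): 4 + 10 + 9 + 6 + 10 + 10 + 1 + 10 = 60 socks and still no colour has 11.
One more sock lands in a colour already at 10, so 61 draws are enough and 60 are not.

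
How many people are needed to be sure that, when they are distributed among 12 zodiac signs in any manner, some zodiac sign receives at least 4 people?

37

With 36 people one could put exactly 3 in each of the 12 zodiac signs, and no zodiac sign would reach 4.
Pigeonhole: one more person must land in a zodiac sign that already has 3, giving it 4.
So 12 × 3 + 1 = 37 people are required.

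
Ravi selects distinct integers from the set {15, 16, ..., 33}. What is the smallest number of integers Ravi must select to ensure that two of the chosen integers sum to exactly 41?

Group the elements by complementary pair {x, 41−x}: {15,26}, {16,25}, {17,24}, …, giving 6 two-element pairs and 7 integers whose partner 41−x falls outside [15,33].
Pigeonhole: treating each of those 13 groups as a pigeonhole, one can pick one integer per group — 13 integers — with no two summing to 41.
The 14th integer lands in an occupied pair, forcing a sum of 41.

14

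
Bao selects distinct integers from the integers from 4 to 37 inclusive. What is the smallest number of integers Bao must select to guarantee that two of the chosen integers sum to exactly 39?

Group the elements by complementary pair {x, 39−x}: {4,35}, {5,34}, {6,33}, …, giving 16 two-element pairs and 2 integers whose partner 39−x falls outside [4,37].
Treating each of those 18 groups as a pigeonhole, one can pick one integer per group — 18 integers — with no two summing to 39.
The 19th integer lands in an occupied pair, forcing a sum of 39.

19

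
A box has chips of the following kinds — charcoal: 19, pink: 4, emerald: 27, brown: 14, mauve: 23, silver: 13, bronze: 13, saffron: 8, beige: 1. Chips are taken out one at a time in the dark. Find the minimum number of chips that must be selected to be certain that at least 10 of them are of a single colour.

68

An adversary could hand out at most 9 chips per colour (pink, saffron, beige run out sooner): 9 + 4 + 9 + 9 + 9 + 9 + 9 + 8 + 1 = 67 chips and still no colour has 10.
One more chip lands in a colour already at 9, so 68 draws are enough and 67 are not.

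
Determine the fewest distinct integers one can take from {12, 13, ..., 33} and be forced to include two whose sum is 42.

Group the elements by complementary pair {x, 42−x}: {12,30}, {13,29}, {14,28}, …, giving 9 two-element pairs, the single value 21 (it cannot pair with itself since the integers are distinct), and 3 integers whose partner 42−x falls outside [12,33].
By pigeonhole, treating each of those 13 groups as a pigeonhole, one can pick one integer per group — 13 integers — with no two summing to 42.
The 14th integer lands in an occupied pair, forcing a sum of 42.

14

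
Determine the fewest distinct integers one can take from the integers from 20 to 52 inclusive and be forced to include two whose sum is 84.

24

Two chosen integers sum to 84 exactly when both halves of some pair {x, 84−x} with 32 ≤ x ≤ 84−x ≤ 52 are chosen — 10 such pairs.
The remaining 13 elements (those with no distinct partner in range) can never complete a 84-sum, so the worst case takes all of them and one from each pair: 13 + 10 = 23.
By the pigeonhole principle, the 24th integer has to be the second member of some pair, so 23 + 1 = 24.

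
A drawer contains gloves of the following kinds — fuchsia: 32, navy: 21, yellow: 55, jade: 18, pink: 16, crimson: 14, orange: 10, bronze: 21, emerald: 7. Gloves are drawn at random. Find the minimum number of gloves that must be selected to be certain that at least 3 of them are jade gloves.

In the worst case for collecting jade gloves, every non-jade glove comes out first.
There are 32 + 21 + 55 + 16 + 14 + 10 + 21 + 7 = 176 non-jade gloves altogether.
After those, each further glove must be jade, so 176 + 3 = 179 draws guarantee 3 jade gloves.

179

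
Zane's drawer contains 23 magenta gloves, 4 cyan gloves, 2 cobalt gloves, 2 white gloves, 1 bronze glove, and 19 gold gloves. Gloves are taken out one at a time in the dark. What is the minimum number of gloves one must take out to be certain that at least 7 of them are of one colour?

By the pigeonhole principle, put each drawn glove into a box by colour. The largest draw with every box below 7 takes min(count, 6) from each colour; colours with fewer than 6 contribute all they have.
Σ min(cᵢ, 6) = 6 + 4 + 2 + 2 + 1 + 6 = 21.
Draw number 21 + 1 = 22 must push one box to 7.

22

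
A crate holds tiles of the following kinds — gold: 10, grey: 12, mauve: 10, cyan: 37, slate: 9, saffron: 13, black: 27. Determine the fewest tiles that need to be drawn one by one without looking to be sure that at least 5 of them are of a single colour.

Put each drawn tile into a box by colour. The largest draw with every box below 5 takes min(count, 4) from each colour.
Σ min(cᵢ, 4) = 4 + 4 + 4 + 4 + 4 + 4 + 4 = 28.
Draw number 28 + 1 = 29 must push one box to 5.

29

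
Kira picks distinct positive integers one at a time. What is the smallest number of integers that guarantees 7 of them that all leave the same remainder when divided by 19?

115

By pigeonhole, the 19 residue classes mod 19 are the pigeonholes.
With 114 integers one could put 6 in each residue class and have no class reach 7.
The 115th integer pushes some class to 7, so 19·6 + 1 = 115.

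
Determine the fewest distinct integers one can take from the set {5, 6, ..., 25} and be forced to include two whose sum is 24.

15

A set avoiding the sum 24 can contain at most one of each pair {x, 24−x}, plus the 7 elements whose complement lies outside the range or equal to its own complement.
The integers 12, …, 25 (14 of them) are such a set: any two sum to at least 12+13 = 25 > 24.
Pigeonhole: any 15th integer completes one of the 7 pairs, so 15 choices force a sum of 24.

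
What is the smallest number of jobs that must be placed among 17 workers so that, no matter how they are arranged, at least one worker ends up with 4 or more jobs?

52

With 51 jobs one could put exactly 3 in each of the 17 workers, and no worker would reach 4.
Pigeonhole: one more job must land in a worker that already has 3, giving it 4.
So 17 × 3 + 1 = 52 jobs are required.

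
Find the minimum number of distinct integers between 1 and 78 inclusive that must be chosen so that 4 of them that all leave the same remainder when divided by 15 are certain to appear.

The 15 residue classes mod 15 are the pigeonholes.
With 45 integers one could put 3 in each residue class and have no class reach 4.
The 46th integer pushes some class to 4, so 15·3 + 1 = 46.

46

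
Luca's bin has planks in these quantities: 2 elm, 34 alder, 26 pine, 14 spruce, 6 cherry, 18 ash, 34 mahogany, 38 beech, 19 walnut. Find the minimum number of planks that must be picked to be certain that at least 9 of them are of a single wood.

By pigeonhole, the 9 woods are the holes; the planks drawn are the pigeons.
To avoid 9 of any one wood, the worst case takes at most 8 of each wood, or every plank of a wood that has fewer than 8.
That gives 2 + 8 + 8 + 8 + 6 + 8 + 8 + 8 + 8 = 64 planks with no wood reaching 9.
The next plank forces some wood to 9, so 64 + 1 = 65.

65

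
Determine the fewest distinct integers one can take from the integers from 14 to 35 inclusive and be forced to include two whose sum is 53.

14

Group the elements by complementary pair {x, 53−x}: {18,35}, {19,34}, {20,33}, …, giving 9 two-element pairs and 4 integers whose partner 53−x falls outside [14,35].
Treating each of those 13 groups as a pigeonhole, one can pick one integer per group — 13 integers — with no two summing to 53.
The 14th integer lands in an occupied pair, forcing a sum of 53.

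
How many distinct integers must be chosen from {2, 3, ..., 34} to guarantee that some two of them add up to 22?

A set avoiding the sum 22 can contain at most one of each pair {x, 22−x}, plus the 15 elements whose complement lies outside the range or equal to its own complement.
The integers 11, …, 34 (24 of them) are such a set: any two sum to at least 11+12 = 23 > 22.
Any 25th integer completes one of the 9 pairs, so 25 choices force a sum of 22.

25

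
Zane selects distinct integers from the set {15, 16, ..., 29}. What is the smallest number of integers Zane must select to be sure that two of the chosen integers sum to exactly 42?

10

Two chosen integers sum to 42 exactly when both halves of some pair {x, 42−x} with 15 ≤ x ≤ 42−x ≤ 27 are chosen — 6 such pairs.
The remaining 3 elements (those with no distinct partner in range) can never complete a 42-sum, so the worst case takes all of them and one from each pair: 3 + 6 = 9.
The 10th integer has to be the second member of some pair, so 9 + 1 = 10.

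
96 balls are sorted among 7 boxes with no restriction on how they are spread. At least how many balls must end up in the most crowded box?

Pigeonhole: the 7 boxes are the holes and the 96 balls are the pigeons.
If every box held at most 13 balls, the total would be at most 7 × 13 = 91, which is less than 96.
So some box holds at least ⌈96/7⌉ = 14 balls.

14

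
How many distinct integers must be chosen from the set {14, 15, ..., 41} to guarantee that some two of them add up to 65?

20

Group the elements by complementary pair {x, 65−x}: {24,41}, {25,40}, {26,39}, …, giving 9 two-element pairs and 10 integers whose partner 65−x falls outside [14,41].
Treating each of those 19 groups as a pigeonhole, one can pick one integer per group — 19 integers — with no two summing to 65.
The 20th integer lands in an occupied pair, forcing a sum of 65.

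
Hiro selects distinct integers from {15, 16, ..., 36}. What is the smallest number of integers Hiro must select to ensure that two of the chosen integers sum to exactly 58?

16

A set avoiding the sum 58 can contain at most one of each pair {x, 58−x}, plus the 8 elements whose complement lies outside the range or equal to its own complement.
The integers 15, …, 29 (15 of them) are such a set: any two sum to at least 15+16 = 31 and at most 28+29 = 57 < 58.
By pigeonhole, any 16th integer completes one of the 7 pairs, so 16 choices force a sum of 58.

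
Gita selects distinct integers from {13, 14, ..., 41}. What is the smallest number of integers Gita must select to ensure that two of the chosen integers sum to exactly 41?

22

Two chosen integers sum to 41 exactly when both halves of some pair {x, 41−x} with 13 ≤ x ≤ 41−x ≤ 28 are chosen — 8 such pairs.
The remaining 13 elements (those with no distinct partner in range) can never complete a 41-sum, so the worst case takes all of them and one from each pair: 13 + 8 = 21.
By the pigeonhole principle, the 22nd integer has to be the second member of some pair, so 21 + 1 = 22.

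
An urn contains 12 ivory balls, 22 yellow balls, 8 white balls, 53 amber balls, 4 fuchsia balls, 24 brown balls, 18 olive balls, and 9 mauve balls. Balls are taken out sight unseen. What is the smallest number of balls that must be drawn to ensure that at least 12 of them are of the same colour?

77

The 8 colours are the holes; the balls drawn are the pigeons.
To avoid 12 of any one colour, the worst case takes at most 11 of each colour, or every ball of a colour that has fewer than 11.
That gives 11 + 11 + 8 + 11 + 4 + 11 + 11 + 9 = 76 balls with no colour reaching 12.
The next ball forces some colour to 12, so 76 + 1 = 77.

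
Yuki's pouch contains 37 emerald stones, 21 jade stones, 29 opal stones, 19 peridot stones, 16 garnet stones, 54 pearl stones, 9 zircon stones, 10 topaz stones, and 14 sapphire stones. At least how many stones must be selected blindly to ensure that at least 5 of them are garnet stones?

198

In the worst case for collecting garnet stones, every non-garnet stone comes out first.
There are 37 + 21 + 29 + 19 + 54 + 9 + 10 + 14 = 193 non-garnet stones altogether.
After those, each further stone must be garnet, so 193 + 5 = 198 draws guarantee 5 garnet stones.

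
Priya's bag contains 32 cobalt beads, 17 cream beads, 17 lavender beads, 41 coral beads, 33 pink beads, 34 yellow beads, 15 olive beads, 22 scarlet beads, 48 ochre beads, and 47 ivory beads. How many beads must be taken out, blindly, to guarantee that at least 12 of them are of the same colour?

An adversary could hand out at most 11 beads per colour: 11 + 11 + 11 + 11 + 11 + 11 + 11 + 11 + 11 + 11 = 110 beads and still no colour has 12.
By pigeonhole, one more bead lands in a colour already at 11, so 111 draws are enough and 110 are not.

111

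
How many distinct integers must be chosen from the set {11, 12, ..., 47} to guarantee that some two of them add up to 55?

21

A set avoiding the sum 55 can contain at most one of each pair {x, 55−x}, plus the 3 elements whose complement lies outside the range.
The integers 28, …, 47 (20 of them) are such a set: any two sum to at least 28+29 = 57 > 55.
By pigeonhole, any 21st integer completes one of the 17 pairs, so 21 choices force a sum of 55.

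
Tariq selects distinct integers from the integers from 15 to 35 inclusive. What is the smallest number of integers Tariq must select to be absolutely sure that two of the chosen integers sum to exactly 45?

Two chosen integers sum to 45 exactly when both halves of some pair {x, 45−x} with 15 ≤ x ≤ 45−x ≤ 30 are chosen — 8 such pairs.
The remaining 5 elements (those with no distinct partner in range) can never complete a 45-sum, so the worst case takes all of them and one from each pair: 5 + 8 = 13.
The 14th integer has to be the second member of some pair, so 13 + 1 = 14.

14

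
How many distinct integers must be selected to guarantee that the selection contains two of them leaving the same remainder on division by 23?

24

The 23 residue classes mod 23 are the pigeonholes.
With 23 integers one could put 1 in each residue class and have no class reach 2.
The 24th integer pushes some class to 2, so 23·1 + 1 = 24.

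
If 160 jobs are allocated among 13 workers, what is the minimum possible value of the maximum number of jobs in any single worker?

By the pigeonhole principle, the 13 workers are the holes and the 160 jobs are the pigeons.
If every worker held at most 12 jobs, the total would be at most 13 × 12 = 156, which is less than 160.
So some worker holds at least ⌈160/13⌉ = 13 jobs.

13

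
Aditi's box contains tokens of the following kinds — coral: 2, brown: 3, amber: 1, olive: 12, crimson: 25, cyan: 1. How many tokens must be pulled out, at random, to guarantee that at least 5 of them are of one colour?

The 6 colours are the holes; the tokens drawn are the pigeons.
To avoid 5 of any one colour, the worst case takes at most 4 of each colour, or every token of a colour that has fewer than 4.
That gives 2 + 3 + 1 + 4 + 4 + 1 = 15 tokens with no colour reaching 5.
The next token forces some colour to 5, so 15 + 1 = 16.

16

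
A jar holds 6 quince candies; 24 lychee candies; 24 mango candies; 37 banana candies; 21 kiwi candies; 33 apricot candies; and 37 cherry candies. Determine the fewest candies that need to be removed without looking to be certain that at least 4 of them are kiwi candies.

165

In the worst case for collecting kiwi candies, every non-kiwi candy comes out first.
There are 6 + 24 + 24 + 37 + 33 + 37 = 161 non-kiwi candies altogether.
After those, each further candy must be kiwi, so 161 + 4 = 165 draws guarantee 4 kiwi candies.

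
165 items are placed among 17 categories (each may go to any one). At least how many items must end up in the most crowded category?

10

The 17 categories are the holes and the 165 items are the pigeons.
If every category held at most 9 items, the total would be at most 17 × 9 = 153, which is less than 165.
So some category holds at least ⌈165/17⌉ = 10 items.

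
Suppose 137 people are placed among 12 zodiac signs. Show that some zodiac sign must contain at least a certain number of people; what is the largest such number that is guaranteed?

The 12 zodiac signs are the holes and the 137 people are the pigeons.
If every zodiac sign held at most 11 people, the total would be at most 12 × 11 = 132, which is less than 137.
So some zodiac sign holds at least ⌈137/12⌉ = 12 people.

12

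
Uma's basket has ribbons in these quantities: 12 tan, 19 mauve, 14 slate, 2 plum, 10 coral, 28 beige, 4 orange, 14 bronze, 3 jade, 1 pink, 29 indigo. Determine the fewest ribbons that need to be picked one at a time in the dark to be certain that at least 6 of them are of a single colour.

46

Pigeonhole: put each drawn ribbon into a box by colour. The largest draw with every box below 6 takes min(count, 5) from each colour; colours with fewer than 5 contribute all they have.
Σ min(cᵢ, 5) = 5 + 5 + 5 + 2 + 5 + 5 + 4 + 5 + 3 + 1 + 5 = 45.
Draw number 45 + 1 = 46 must push one box to 6.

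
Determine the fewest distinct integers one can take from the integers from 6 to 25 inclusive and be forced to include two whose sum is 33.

Two chosen integers sum to 33 exactly when both halves of some pair {x, 33−x} with 8 ≤ x ≤ 33−x ≤ 25 are chosen — 9 such pairs.
The remaining 2 elements (those with no distinct partner in range) can never complete a 33-sum, so the worst case takes all of them and one from each pair: 2 + 9 = 11.
The 12th integer has to be the second member of some pair, so 11 + 1 = 12.

12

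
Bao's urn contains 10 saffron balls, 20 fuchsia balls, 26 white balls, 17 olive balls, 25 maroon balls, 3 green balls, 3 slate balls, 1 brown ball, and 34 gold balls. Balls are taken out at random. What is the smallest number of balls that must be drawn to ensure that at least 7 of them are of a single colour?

The 9 colours are the holes; the balls drawn are the pigeons.
To avoid 7 of any one colour, the worst case takes at most 6 of each colour, or every ball of a colour that has fewer than 6.
That gives 6 + 6 + 6 + 6 + 6 + 3 + 3 + 1 + 6 = 43 balls with no colour reaching 7.
The next ball forces some colour to 7, so 43 + 1 = 44.

44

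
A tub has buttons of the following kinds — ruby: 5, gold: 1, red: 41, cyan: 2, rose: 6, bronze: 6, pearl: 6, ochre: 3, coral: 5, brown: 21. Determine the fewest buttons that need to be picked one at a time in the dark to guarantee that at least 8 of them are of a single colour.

The 10 colours are the holes; the buttons drawn are the pigeons.
To avoid 8 of any one colour, the worst case takes at most 7 of each colour, or every button of a colour that has fewer than 7.
That gives 5 + 1 + 7 + 2 + 6 + 6 + 6 + 3 + 5 + 7 = 48 buttons with no colour reaching 8.
The next button forces some colour to 8, so 48 + 1 = 49.

49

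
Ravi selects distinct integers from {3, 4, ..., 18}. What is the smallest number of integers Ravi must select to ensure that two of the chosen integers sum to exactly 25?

A set avoiding the sum 25 can contain at most one of each pair {x, 25−x}, plus the 4 elements whose complement lies outside the range.
The integers 3, …, 12 (10 of them) are such a set: any two sum to at least 3+4 = 7 and at most 11+12 = 23 < 25.
Any 11th integer completes one of the 6 pairs, so 11 choices force a sum of 25.

11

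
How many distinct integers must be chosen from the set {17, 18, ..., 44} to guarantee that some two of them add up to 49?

A set avoiding the sum 49 can contain at most one of each pair {x, 49−x}, plus the 12 elements whose complement lies outside the range.
The integers 25, …, 44 (20 of them) are such a set: any two sum to at least 25+26 = 51 > 49.
Any 21st integer completes one of the 8 pairs, so 21 choices force a sum of 49.

21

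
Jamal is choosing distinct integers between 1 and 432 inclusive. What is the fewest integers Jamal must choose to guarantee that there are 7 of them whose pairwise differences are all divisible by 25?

Integers whose pairwise differences are multiples of 25 are exactly those sharing a remainder mod 25. By the pigeonhole principle, the 25 residue classes mod 25 are the pigeonholes.
With 150 integers one could put 6 in each residue class and have no class reach 7.
The 151st integer pushes some class to 7, so 25·6 + 1 = 151.

151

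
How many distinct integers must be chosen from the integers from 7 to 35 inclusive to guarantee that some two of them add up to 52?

21

A set avoiding the sum 52 can contain at most one of each pair {x, 52−x}, plus the 11 elements whose complement lies outside the range or equal to its own complement.
The integers 7, …, 26 (20 of them) are such a set: any two sum to at least 7+8 = 15 and at most 25+26 = 51 < 52.
Any 21st integer completes one of the 9 pairs, so 21 choices force a sum of 52.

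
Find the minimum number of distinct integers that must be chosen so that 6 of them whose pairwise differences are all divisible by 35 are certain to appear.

Integers whose pairwise differences are multiples of 35 are exactly those sharing a remainder mod 35. The 35 residue classes mod 35 are the pigeonholes.
With 175 integers one could put 5 in each residue class and have no class reach 6.
The 176th integer pushes some class to 6, so 35·5 + 1 = 176.

176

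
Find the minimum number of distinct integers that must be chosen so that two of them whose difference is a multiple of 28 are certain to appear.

29

Integers whose pairwise differences are multiples of 28 are exactly those sharing a remainder mod 28. The 28 residue classes mod 28 are the pigeonholes.
With 28 integers one could put 1 in each residue class and have no class reach 2.
The 29th integer pushes some class to 2, so 28·1 + 1 = 29.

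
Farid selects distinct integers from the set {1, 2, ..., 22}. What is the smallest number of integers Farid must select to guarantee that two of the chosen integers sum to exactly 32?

A set avoiding the sum 32 can contain at most one of each pair {x, 32−x}, plus the 10 elements whose complement lies outside the range or equal to its own complement.
The integers 1, …, 16 (16 of them) are such a set: any two sum to at least 1+2 = 3 and at most 15+16 = 31 < 32.
Any 17th integer completes one of the 6 pairs, so 17 choices force a sum of 32.

17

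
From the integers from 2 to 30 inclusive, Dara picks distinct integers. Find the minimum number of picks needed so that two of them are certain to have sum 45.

22

Group the elements by complementary pair {x, 45−x}: {15,30}, {16,29}, {17,28}, …, giving 8 two-element pairs and 13 integers whose partner 45−x falls outside [2,30].
Treating each of those 21 groups as a pigeonhole, one can pick one integer per group — 21 integers — with no two summing to 45.
The 22nd integer lands in an occupied pair, forcing a sum of 45.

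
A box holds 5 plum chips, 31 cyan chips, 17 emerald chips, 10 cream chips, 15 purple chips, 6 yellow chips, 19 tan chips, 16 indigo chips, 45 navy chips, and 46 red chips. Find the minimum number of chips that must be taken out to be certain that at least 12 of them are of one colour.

99

By pigeonhole, the 10 colours are the holes; the chips drawn are the pigeons.
To avoid 12 of any one colour, the worst case takes at most 11 of each colour, or every chip of a colour that has fewer than 11.
That gives 5 + 11 + 11 + 10 + 11 + 6 + 11 + 11 + 11 + 11 = 98 chips with no colour reaching 12.
The next chip forces some colour to 12, so 98 + 1 = 99.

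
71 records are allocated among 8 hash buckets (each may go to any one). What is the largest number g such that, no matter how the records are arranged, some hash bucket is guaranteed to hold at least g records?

9

Pigeonhole: the 8 hash buckets are the holes and the 71 records are the pigeons.
If every hash bucket held at most 8 records, the total would be at most 8 × 8 = 64, which is less than 71.
So some hash bucket holds at least ⌈71/8⌉ = 9 records.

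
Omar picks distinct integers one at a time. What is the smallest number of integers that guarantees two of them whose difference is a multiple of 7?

8

Integers whose pairwise differences are multiples of 7 are exactly those sharing a remainder mod 7. By pigeonhole, the 7 residue classes mod 7 are the pigeonholes.
With 7 integers one could put 1 in each residue class and have no class reach 2.
The 8th integer pushes some class to 2, so 7·1 + 1 = 8.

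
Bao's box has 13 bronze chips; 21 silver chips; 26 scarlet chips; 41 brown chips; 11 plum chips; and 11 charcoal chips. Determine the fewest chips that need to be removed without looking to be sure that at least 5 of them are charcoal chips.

In the worst case for collecting charcoal chips, every non-charcoal chip comes out first.
There are 13 + 21 + 26 + 41 + 11 = 112 non-charcoal chips altogether.
After those, each further chip must be charcoal, so 112 + 5 = 117 draws guarantee 5 charcoal chips.

117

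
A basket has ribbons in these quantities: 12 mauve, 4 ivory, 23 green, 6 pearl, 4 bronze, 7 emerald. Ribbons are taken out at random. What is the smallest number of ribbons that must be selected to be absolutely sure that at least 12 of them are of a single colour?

By the pigeonhole principle, put each drawn ribbon into a box by colour. The largest draw with every box below 12 takes min(count, 11) from each colour; colours with fewer than 11 contribute all they have.
Σ min(cᵢ, 11) = 11 + 4 + 11 + 6 + 4 + 7 = 43.
Draw number 43 + 1 = 44 must push one box to 12.

44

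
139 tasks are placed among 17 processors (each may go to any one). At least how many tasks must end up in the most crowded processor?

9

The 17 processors are the holes and the 139 tasks are the pigeons.
If every processor held at most 8 tasks, the total would be at most 17 × 8 = 136, which is less than 139.
So some processor holds at least ⌈139/17⌉ = 9 tasks.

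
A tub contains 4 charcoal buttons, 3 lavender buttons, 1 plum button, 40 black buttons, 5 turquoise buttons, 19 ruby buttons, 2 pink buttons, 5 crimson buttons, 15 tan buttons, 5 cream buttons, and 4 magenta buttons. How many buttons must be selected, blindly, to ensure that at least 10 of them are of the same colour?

57

By pigeonhole, the 11 colours are the holes; the buttons drawn are the pigeons.
To avoid 10 of any one colour, the worst case takes at most 9 of each colour, or every button of a colour that has fewer than 9.
That gives 4 + 3 + 1 + 9 + 5 + 9 + 2 + 5 + 9 + 5 + 4 = 56 buttons with no colour reaching 10.
The next button forces some colour to 10, so 56 + 1 = 57.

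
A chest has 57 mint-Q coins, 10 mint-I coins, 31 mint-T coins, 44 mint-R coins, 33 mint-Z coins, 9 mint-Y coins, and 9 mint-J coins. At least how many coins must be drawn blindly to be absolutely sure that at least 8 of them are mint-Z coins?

In the worst case for collecting mint-Z coins, every non-mint-Z coin comes out first.
There are 57 + 10 + 31 + 44 + 9 + 9 = 160 non-mint-Z coins altogether.
After those, each further coin must be mint-Z, so 160 + 8 = 168 draws guarantee 8 mint-Z coins.

168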